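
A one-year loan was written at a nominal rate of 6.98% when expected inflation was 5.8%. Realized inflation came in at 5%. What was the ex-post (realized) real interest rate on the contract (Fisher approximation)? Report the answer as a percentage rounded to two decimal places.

1.98%

Ex-post: 6.98% − 5% = 1.980%
So the realized real rate is 1.98%.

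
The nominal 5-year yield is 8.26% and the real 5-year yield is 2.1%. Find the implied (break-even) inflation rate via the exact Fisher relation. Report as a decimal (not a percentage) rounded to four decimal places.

(1 + π) = (1 + i)/(1 + r) = 1.08260 / 1.02100 = 1.060333
Break-even inflation = 1.060333 − 1 → 0.0603.

0.0603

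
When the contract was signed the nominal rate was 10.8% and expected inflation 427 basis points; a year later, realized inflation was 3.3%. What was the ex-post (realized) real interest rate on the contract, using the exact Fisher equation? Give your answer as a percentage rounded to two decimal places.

Ex-post: (1 + 0.1080)/(1 + 0.0330) − 1 = 7.2604%
So the realized real rate is 7.26%.

7.26%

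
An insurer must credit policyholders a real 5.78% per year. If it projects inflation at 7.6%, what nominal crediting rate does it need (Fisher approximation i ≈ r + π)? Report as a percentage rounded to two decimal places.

i ≈ r + π = 5.78% + 7.6% = 13.38%.

13.38%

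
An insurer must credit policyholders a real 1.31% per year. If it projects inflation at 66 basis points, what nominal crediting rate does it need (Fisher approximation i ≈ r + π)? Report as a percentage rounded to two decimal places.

i ≈ r + π = 1.31% + 0.66% = 1.97%.

1.97%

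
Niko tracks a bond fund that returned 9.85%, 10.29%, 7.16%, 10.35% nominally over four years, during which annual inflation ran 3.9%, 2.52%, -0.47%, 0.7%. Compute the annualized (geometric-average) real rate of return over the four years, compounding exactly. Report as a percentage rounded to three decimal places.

7.630%

Nominal growth factor = 1.0985 × 1.1029 × 1.0716 × 1.1035 = 1.43265375
Price-level growth factor = 1.0390 × 1.0252 × 0.9953 × 1.0070 = 1.06759768
Real growth factor = 1.43265375 / 1.06759768 = 1.34194161
Annualized real rate = 1.34194161^(1/4) − 1 = 7.6300% → 7.630%.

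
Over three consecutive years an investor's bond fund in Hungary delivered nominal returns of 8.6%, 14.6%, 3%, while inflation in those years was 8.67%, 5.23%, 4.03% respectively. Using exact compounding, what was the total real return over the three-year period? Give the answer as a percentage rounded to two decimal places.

Compound the nominal returns: 1.0860 × 1.1460 × 1.0300 = 1.281893.
Compound inflation: 1.0867 × 1.0523 × 1.0403 = 1.189619.
Deflate: 1.281893 / 1.189619 = 1.077566.
Total real return = 1.077566 − 1 → 7.76%.

7.76%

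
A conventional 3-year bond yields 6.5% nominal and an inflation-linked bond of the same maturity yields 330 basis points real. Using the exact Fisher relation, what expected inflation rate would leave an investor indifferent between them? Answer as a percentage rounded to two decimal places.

3.10%

(1 + π) = (1 + i)/(1 + r) = 1.06500 / 1.03300 = 1.030978
Break-even inflation = 1.030978 − 1 → 3.10%.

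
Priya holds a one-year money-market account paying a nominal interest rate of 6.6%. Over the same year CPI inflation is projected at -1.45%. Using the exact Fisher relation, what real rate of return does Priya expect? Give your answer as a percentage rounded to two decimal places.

By the Fisher relation, 1 + r = (1 + i)/(1 + π).
1 + r = 1.06600 / 0.98550 = 1.081684
r = 1.081684 − 1 = 8.1684%, i.e. 8.17%.

8.17%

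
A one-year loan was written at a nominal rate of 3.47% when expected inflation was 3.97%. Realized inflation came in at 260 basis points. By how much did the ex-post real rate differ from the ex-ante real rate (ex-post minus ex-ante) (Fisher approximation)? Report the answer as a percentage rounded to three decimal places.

Ex-ante: 3.47% − 3.97% = -0.500%
Ex-post: 3.47% − 2.6% = 0.870%
Difference (ex-post − ex-ante) = 1.3700% → 1.370%.

1.370%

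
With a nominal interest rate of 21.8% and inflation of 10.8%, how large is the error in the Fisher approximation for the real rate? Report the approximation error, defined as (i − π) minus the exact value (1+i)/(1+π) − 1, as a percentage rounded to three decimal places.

Approximate: r ≈ 21.800% − 10.800% = 11.0000%
Exact: (1 + 0.2180)/(1 + 0.1080) − 1 = 9.9278%
Error = 11.0000% − 9.9278% = 1.0722% → 1.072%.

1.072%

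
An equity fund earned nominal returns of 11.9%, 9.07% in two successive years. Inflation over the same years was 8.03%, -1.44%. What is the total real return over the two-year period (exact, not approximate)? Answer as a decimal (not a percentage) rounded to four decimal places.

0.1463

Compound the nominal returns: 1.1190 × 1.0907 = 1.220493.
Compound inflation: 1.0803 × 0.9856 = 1.064744.
Deflate: 1.220493 / 1.064744 = 1.146279.
Total real return = 1.146279 − 1 → 0.1463.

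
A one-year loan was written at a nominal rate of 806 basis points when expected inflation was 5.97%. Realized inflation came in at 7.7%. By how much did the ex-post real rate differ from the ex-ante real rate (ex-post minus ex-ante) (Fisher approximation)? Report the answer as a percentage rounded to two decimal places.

Ex-ante: 8.06% − 5.97% = 2.090%
Ex-post: 8.06% − 7.7% = 0.360%
Difference (ex-post − ex-ante) = -1.7300% → -1.73%.

-1.73%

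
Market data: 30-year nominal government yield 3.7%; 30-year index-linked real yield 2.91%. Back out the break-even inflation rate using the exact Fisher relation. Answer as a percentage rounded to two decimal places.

0.77%

(1 + π) = (1 + i)/(1 + r) = 1.03700 / 1.02910 = 1.007677
Break-even inflation = 1.007677 − 1 → 0.77%.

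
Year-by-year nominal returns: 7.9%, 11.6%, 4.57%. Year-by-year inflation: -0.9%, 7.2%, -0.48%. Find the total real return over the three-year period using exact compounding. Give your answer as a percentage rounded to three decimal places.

19.101%

Nominal growth factor = 1.0790 × 1.1160 × 1.0457 = 1.259194
Price-level growth factor = 0.9910 × 1.0720 × 0.9952 = 1.057253
Real growth factor = 1.259194 / 1.057253 = 1.191006
Total real return = 1.191006 − 1 → 19.101%.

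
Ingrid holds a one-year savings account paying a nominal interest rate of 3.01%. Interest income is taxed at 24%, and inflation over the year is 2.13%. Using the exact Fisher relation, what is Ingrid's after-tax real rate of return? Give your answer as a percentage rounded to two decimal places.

0.15%

After-tax nominal return = 3.01% × (1 − 0.24) = 2.2876%.
1 + r = 1.022876 / 1.02130 = 1.001543
After-tax real rate = 1.001543 − 1 → 0.15%.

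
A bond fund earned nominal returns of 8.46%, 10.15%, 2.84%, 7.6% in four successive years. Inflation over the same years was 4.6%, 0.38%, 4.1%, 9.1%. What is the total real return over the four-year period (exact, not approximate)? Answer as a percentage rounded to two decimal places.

10.86%

Compound the nominal returns: 1.0846 × 1.1015 × 1.0284 × 1.0760 = 1.321991.
Compound inflation: 1.0460 × 1.0038 × 1.0410 × 1.0910 = 1.192489.
Deflate: 1.321991 / 1.192489 = 1.108598.
Total real return = 1.108598 − 1 → 10.86%.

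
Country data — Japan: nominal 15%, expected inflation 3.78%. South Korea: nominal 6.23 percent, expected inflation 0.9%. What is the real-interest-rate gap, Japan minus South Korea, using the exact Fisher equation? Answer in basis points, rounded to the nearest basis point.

553 basis points

Japan: (1 + 0.1500)/(1 + 0.0378) − 1 = 10.8113%
South Korea: (1 + 0.0623)/(1 + 0.0090) − 1 = 5.2825%
Differential = 10.8113% − 5.2825% = 5.5289% → 553 basis points.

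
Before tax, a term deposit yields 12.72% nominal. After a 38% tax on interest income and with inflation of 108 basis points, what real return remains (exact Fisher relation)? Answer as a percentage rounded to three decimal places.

6.734%

After-tax nominal return = 12.72% × (1 − 0.38) = 7.8864%.
1 + r = 1.078864 / 1.01080 = 1.067337
After-tax real rate = 1.067337 − 1 → 6.734%.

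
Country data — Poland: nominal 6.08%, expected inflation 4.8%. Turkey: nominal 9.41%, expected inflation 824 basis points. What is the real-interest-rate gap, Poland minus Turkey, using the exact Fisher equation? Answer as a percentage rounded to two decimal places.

0.14%

Poland: (1 + 0.0608)/(1 + 0.0480) − 1 = 1.2214%
Turkey: (1 + 0.0941)/(1 + 0.0824) − 1 = 1.0809%
Differential = 1.2214% − 1.0809% = 0.1404% → 0.14%.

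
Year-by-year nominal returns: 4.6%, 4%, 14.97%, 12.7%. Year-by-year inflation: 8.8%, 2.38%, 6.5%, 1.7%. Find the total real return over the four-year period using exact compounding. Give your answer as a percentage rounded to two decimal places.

Nominal growth factor = 1.0460 × 1.0400 × 1.1497 × 1.1270 = 1.409527
Price-level growth factor = 1.0880 × 1.0238 × 1.0650 × 1.0170 = 1.206465
Real growth factor = 1.409527 / 1.206465 = 1.168312
Total real return = 1.168312 − 1 → 16.83%.

16.83%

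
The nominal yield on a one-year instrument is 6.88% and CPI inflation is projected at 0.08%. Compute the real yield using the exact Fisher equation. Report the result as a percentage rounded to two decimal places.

1 + r = 1.06880 / 1.00080 = 1.067946
r = 1.067946 − 1 = 6.7946%, i.e. 6.79%.

6.79%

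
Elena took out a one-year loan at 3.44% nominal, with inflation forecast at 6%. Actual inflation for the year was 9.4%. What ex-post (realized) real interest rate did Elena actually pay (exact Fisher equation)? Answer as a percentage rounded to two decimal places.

Ex-post: (1 + 0.0344)/(1 + 0.0940) − 1 = -5.4479%
So the realized real rate is -5.45%.

-5.45%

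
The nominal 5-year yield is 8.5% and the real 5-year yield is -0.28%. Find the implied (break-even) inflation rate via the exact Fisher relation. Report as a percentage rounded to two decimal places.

(1 + π) = (1 + i)/(1 + r) = 1.08500 / 0.99720 = 1.088047
Break-even inflation = 1.088047 − 1 → 8.80%.

8.80%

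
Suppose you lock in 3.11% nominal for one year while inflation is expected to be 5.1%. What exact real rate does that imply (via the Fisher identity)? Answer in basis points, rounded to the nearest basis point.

By the Fisher identity, 1 + r = (1 + i)/(1 + π).
1 + r = 1.03110 / 1.05100 = 0.981066
r = 0.981066 − 1 = -1.8934%, i.e. -189 basis points.

-189 basis points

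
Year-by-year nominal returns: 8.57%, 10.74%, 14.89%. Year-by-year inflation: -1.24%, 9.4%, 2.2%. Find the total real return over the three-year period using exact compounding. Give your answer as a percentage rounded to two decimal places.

Compound the nominal returns: 1.0857 × 1.1074 × 1.1489 = 1.381327.
Compound inflation: 0.9876 × 1.0940 × 1.0220 = 1.104204.
Deflate: 1.381327 / 1.104204 = 1.250971.
Total real return = 1.250971 − 1 → 25.10%.

25.10%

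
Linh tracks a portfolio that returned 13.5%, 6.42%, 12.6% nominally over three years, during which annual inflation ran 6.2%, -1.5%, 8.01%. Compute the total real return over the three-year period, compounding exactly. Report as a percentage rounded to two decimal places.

Nominal growth factor = 1.1350 × 1.0642 × 1.1260 = 1.360058
Price-level growth factor = 1.0620 × 0.9850 × 1.0801 = 1.129860
Real growth factor = 1.360058 / 1.129860 = 1.203740
Total real return = 1.203740 − 1 → 20.37%.

20.37%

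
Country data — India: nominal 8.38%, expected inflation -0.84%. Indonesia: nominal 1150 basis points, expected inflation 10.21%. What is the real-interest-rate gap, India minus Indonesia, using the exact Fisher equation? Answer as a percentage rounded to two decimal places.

India: (1 + 0.0838)/(1 − 0.0084) − 1 = 9.2981%
Indonesia: (1 + 0.1150)/(1 + 0.1021) − 1 = 1.1705%
Differential = 9.2981% − 1.1705% = 8.1276% → 8.13%.

8.13%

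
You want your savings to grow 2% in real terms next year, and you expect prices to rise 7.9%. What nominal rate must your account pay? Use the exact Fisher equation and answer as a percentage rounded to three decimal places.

10.058%

(1 + i) = (1 + r)(1 + π) = 1.02000 × 1.07900 = 1.10058
i = 1.10058 − 1, so the required nominal rate is 10.058%.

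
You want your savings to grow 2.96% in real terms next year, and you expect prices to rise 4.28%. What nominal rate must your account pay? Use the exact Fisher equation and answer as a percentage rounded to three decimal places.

(1 + i) = (1 + r)(1 + π) = 1.02960 × 1.04280 = 1.07366688
i = 1.07366688 − 1, so the required nominal rate is 7.367%.

7.367%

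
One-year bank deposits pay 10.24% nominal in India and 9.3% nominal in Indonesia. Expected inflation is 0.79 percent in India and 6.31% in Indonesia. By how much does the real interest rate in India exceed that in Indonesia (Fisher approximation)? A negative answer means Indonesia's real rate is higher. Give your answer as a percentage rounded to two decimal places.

India: 10.24% − 0.79% = 9.450%
Indonesia: 9.3% − 6.31% = 2.990%
Differential = 6.460% → 6.46%.

6.46%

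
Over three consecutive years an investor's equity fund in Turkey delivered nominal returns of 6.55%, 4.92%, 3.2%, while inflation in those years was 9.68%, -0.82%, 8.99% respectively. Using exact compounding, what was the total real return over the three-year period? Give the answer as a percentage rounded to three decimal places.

-2.691%

Compound the nominal returns: 1.0655 × 1.0492 × 1.0320 = 1.153696.
Compound inflation: 1.0968 × 0.9918 × 1.0899 = 1.185600.
Deflate: 1.153696 / 1.185600 = 0.973091.
Total real return = 0.973091 − 1 → -2.691%.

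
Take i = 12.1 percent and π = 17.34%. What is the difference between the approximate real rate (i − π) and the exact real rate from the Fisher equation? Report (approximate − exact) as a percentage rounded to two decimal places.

Approximate: r ≈ 12.100% − 17.340% = -5.2400%
Exact: (1 + 0.1210)/(1 + 0.1734) − 1 = -4.4657%
Error = -5.2400% − (-4.4657%) = -0.7743% → -0.77%.

-0.77%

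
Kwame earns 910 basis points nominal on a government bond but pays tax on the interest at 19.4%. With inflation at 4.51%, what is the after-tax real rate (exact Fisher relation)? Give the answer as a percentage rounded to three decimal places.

2.703%

After-tax nominal return = 9.1% × (1 − 0.194) = 7.3346%.
1 + r = 1.073346 / 1.04510 = 1.027027
After-tax real rate = 1.027027 − 1 → 2.703%.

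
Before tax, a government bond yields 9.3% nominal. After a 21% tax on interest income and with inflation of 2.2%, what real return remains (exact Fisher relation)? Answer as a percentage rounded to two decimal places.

5.04%

After-tax nominal return = 9.3% × (1 − 0.21) = 7.3470%.
1 + r = 1.07347 / 1.02200 = 1.050362
After-tax real rate = 1.050362 − 1 → 5.04%.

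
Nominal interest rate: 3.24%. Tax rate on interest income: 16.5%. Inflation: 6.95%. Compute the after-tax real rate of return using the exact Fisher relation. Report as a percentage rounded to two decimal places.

-3.97%

After-tax nominal return = 3.24% × (1 − 0.165) = 2.7054%.
1 + r = 1.027054 / 1.06950 = 0.960312
After-tax real rate = 0.960312 − 1 → -3.97%.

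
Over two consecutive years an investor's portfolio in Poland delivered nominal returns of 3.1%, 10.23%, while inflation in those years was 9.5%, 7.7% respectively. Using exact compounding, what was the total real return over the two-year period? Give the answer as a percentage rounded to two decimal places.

Compound the nominal returns: 1.0310 × 1.1023 = 1.136471.
Compound inflation: 1.0950 × 1.0770 = 1.179315.
Deflate: 1.136471 / 1.179315 = 0.963671.
Total real return = 0.963671 − 1 → -3.63%.

-3.63%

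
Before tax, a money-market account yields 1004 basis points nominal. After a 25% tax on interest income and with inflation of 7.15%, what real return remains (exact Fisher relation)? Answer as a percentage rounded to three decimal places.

After-tax nominal return = 10.04% × (1 − 0.25) = 7.5300%.
1 + r = 1.07530 / 1.07150 = 1.003546
After-tax real rate = 1.003546 − 1 → 0.355%.

0.355%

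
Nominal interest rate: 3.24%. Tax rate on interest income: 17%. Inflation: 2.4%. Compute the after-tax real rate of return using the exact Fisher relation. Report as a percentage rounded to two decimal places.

0.28%

After-tax nominal return = 3.24% × (1 − 0.17) = 2.6892%.
1 + r = 1.026892 / 1.02400 = 1.002824
After-tax real rate = 1.002824 − 1 → 0.28%.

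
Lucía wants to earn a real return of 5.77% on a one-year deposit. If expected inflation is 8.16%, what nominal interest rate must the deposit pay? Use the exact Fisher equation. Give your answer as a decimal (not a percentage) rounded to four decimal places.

(1 + i) = (1 + r)(1 + π) = 1.05770 × 1.08160 = 1.14400832
i = 1.14400832 − 1, so the required nominal rate is 0.1440.

0.1440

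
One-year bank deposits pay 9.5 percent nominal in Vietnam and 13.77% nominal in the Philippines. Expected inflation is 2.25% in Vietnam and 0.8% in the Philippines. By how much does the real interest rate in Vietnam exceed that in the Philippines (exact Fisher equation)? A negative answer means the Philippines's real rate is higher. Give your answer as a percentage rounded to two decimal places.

Vietnam: (1 + 0.0950)/(1 + 0.0225) − 1 = 7.0905%
The Philippines: (1 + 0.1377)/(1 + 0.0080) − 1 = 12.8671%
Differential = 7.0905% − 12.8671% = -5.7766% → -5.78%.

-5.78%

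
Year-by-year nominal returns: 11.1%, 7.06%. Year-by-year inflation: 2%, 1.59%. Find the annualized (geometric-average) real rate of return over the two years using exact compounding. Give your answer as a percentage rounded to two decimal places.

7.14%

Nominal growth factor = 1.1110 × 1.0706 = 1.18943660
Price-level growth factor = 1.0200 × 1.0159 = 1.03621800
Real growth factor = 1.18943660 / 1.03621800 = 1.14786329
Annualized real rate = 1.14786329^(1/2) − 1 = 7.1384% → 7.14%.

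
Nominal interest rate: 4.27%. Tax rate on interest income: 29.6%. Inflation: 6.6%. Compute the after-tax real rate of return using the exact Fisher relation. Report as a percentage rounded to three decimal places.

After-tax nominal return = 4.27% × (1 − 0.296) = 3.00608%.
1 + r = 1.0300608 / 1.06600 = 0.966286
After-tax real rate = 0.966286 − 1 → -3.371%.

-3.371%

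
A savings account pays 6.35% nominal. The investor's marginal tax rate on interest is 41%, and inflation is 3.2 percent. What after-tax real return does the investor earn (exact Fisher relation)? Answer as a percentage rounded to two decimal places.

0.53%

After-tax nominal return = 6.35% × (1 − 0.41) = 3.7465%.
1 + r = 1.037465 / 1.03200 = 1.005296
After-tax real rate = 1.005296 − 1 → 0.53%.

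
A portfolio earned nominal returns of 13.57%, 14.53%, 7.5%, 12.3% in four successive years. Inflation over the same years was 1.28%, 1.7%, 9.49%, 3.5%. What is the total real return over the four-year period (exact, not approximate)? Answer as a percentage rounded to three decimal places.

Compound the nominal returns: 1.1357 × 1.1453 × 1.0750 × 1.1230 = 1.570258.
Compound inflation: 1.0128 × 1.0170 × 1.0949 × 1.0350 = 1.167238.
Deflate: 1.570258 / 1.167238 = 1.345277.
Total real return = 1.345277 − 1 → 34.528%.

34.528%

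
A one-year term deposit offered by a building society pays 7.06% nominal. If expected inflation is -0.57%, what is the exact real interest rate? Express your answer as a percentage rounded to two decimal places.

7.67%

By the Fisher identity, 1 + r = (1 + i)/(1 + π).
1 + r = 1.07060 / 0.99430 = 1.076737
r = 1.076737 − 1 = 7.6737%, i.e. 7.67%.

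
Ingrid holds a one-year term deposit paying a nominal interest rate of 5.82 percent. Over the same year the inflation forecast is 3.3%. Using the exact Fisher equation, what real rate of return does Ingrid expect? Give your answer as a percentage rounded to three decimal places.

2.439%

By the Fisher equation, 1 + r = (1 + i)/(1 + π).
1 + r = 1.05820 / 1.03300 = 1.02439497
r = 1.02439497 − 1 = 2.439497%, i.e. 2.439%.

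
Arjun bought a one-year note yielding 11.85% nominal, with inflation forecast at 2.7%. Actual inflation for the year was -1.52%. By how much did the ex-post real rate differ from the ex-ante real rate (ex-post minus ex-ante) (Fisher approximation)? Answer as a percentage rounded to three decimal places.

4.220%

Ex-ante: 11.85% − 2.7% = 9.150%
Ex-post: 11.85% − (-1.52%) = 13.370%
Difference (ex-post − ex-ante) = 4.2200% → 4.220%.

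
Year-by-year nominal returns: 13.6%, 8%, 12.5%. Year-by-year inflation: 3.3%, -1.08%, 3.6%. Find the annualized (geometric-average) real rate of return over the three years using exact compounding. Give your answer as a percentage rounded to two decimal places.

9.25%

Compound the nominal returns: 1.1360 × 1.0800 × 1.1250 = 1.38024000.
Compound inflation: 1.0330 × 0.9892 × 1.0360 = 1.05862997.
Deflate: 1.38024000 / 1.05862997 = 1.30379834.
Annualized real rate = 1.30379834^(1/3) − 1 = 9.2455% → 9.25%.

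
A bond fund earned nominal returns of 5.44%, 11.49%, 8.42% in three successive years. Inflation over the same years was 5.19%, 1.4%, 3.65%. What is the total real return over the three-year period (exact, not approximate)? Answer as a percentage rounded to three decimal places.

Nominal growth factor = 1.0544 × 1.1149 × 1.0842 = 1.274532
Price-level growth factor = 1.0519 × 1.0140 × 1.0365 = 1.105558
Real growth factor = 1.274532 / 1.105558 = 1.152840
Total real return = 1.152840 − 1 → 15.284%.

15.284%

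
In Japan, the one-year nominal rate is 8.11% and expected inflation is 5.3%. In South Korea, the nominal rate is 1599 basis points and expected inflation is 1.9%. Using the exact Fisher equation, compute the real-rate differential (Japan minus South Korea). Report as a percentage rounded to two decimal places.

Japan: (1 + 0.0811)/(1 + 0.0530) − 1 = 2.6686%
South Korea: (1 + 0.1599)/(1 + 0.0190) − 1 = 13.8273%
Differential = 2.6686% − 13.8273% = -11.1587% → -11.16%.

-11.16%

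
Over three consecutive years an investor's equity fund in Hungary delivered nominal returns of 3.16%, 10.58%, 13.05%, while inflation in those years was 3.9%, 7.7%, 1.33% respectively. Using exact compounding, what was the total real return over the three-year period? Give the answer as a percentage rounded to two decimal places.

13.73%

Compound the nominal returns: 1.0316 × 1.1058 × 1.1305 = 1.289610.
Compound inflation: 1.0390 × 1.0770 × 1.0133 = 1.133886.
Deflate: 1.289610 / 1.133886 = 1.137337.
Total real return = 1.137337 − 1 → 13.73%.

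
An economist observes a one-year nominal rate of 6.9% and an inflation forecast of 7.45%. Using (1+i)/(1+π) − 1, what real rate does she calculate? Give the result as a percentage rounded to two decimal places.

-0.51%

By the Fisher equation, 1 + r = (1 + i)/(1 + π).
1 + r = 1.06900 / 1.07450 = 0.994881
r = 0.994881 − 1 = -0.5119%, i.e. -0.51%.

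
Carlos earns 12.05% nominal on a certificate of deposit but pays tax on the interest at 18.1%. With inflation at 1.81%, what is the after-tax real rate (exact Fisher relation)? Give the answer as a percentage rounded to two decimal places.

7.92%

After-tax nominal return = 12.05% × (1 − 0.181) = 9.86895%.
1 + r = 1.0986895 / 1.01810 = 1.079157
After-tax real rate = 1.079157 − 1 → 7.92%.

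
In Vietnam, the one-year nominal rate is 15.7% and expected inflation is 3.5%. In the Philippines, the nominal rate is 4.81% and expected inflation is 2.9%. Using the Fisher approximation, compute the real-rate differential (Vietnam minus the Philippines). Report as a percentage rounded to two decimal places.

Vietnam: 15.7% − 3.5% = 12.200%
The Philippines: 4.81% − 2.9% = 1.910%
Differential = 10.290% → 10.29%.

10.29%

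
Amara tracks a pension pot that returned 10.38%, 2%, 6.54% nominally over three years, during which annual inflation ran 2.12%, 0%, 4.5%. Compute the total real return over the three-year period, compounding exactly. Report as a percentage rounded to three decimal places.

Compound the nominal returns: 1.1038 × 1.0200 × 1.0654 = 1.1995083.
Compound inflation: 1.0212 × 1.0000 × 1.0450 = 1.0671540.
Deflate: 1.1995083 / 1.0671540 = 1.1240255.
Total real return = 1.1240255 − 1 → 12.403%.

12.403%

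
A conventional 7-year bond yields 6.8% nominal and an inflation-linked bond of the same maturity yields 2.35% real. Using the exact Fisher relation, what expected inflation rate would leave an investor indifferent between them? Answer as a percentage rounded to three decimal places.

(1 + π) = (1 + i)/(1 + r) = 1.06800 / 1.02350 = 1.043478
Break-even inflation = 1.043478 − 1 → 4.348%.

4.348%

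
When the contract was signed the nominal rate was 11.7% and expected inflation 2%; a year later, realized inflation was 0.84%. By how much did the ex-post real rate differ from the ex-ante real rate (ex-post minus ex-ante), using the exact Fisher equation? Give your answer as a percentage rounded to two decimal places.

1.26%

Ex-ante: (1 + 0.1170)/(1 + 0.0200) − 1 = 9.5098%
Ex-post: (1 + 0.1170)/(1 + 0.0084) − 1 = 10.7695%
Difference (ex-post − ex-ante) = 1.2597% → 1.26%.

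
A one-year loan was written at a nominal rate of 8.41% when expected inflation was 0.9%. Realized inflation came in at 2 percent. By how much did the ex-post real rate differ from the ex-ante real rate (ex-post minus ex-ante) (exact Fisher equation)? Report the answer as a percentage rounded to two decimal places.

Ex-ante: (1 + 0.0841)/(1 + 0.0090) − 1 = 7.4430%
Ex-post: (1 + 0.0841)/(1 + 0.0200) − 1 = 6.2843%
Difference (ex-post − ex-ante) = -1.1587% → -1.16%.

-1.16%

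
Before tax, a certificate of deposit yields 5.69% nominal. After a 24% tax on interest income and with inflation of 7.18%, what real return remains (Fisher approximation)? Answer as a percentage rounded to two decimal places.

After-tax nominal return = 5.69% × (1 − 0.24) = 4.3244%.
r ≈ 4.3244% − 7.18% → -2.86%.

-2.86%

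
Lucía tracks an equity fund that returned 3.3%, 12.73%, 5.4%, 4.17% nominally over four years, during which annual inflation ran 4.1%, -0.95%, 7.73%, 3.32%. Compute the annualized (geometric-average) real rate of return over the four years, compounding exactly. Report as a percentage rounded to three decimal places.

2.736%

Nominal growth factor = 1.0330 × 1.1273 × 1.0540 × 1.0417 = 1.27856586
Price-level growth factor = 1.0410 × 0.9905 × 1.0773 × 1.0332 = 1.14769441
Real growth factor = 1.27856586 / 1.14769441 = 1.11402987
Annualized real rate = 1.11402987^(1/4) − 1 = 2.7364% → 2.736%.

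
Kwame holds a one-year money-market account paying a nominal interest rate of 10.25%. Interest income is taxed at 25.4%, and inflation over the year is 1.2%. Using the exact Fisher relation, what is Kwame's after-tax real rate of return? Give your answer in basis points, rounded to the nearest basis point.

637 basis points

After-tax nominal return = 10.25% × (1 − 0.254) = 7.6465%.
1 + r = 1.076465 / 1.01200 = 1.063701
After-tax real rate = 1.063701 − 1 → 637 basis points.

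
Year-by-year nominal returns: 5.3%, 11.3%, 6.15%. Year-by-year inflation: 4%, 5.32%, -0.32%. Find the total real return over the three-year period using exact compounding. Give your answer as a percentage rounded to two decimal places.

Compound the nominal returns: 1.0530 × 1.1130 × 1.0615 = 1.244066.
Compound inflation: 1.0400 × 1.0532 × 0.9968 = 1.091823.
Deflate: 1.244066 / 1.091823 = 1.139440.
Total real return = 1.139440 − 1 → 13.94%.

13.94%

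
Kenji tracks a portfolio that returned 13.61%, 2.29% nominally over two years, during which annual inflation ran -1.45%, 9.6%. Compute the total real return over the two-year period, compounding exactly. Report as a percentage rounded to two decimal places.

Nominal growth factor = 1.1361 × 1.0229 = 1.162117
Price-level growth factor = 0.9855 × 1.0960 = 1.080108
Real growth factor = 1.162117 / 1.080108 = 1.075926
Total real return = 1.075926 − 1 → 7.59%.

7.59%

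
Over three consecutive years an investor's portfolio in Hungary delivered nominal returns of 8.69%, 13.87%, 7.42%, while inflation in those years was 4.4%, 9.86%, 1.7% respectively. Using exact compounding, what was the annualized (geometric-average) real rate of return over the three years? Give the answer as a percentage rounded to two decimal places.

Compound the nominal returns: 1.0869 × 1.1387 × 1.0742 = 1.32948688.
Compound inflation: 1.0440 × 1.0986 × 1.0170 = 1.16643635.
Deflate: 1.32948688 / 1.16643635 = 1.13978519.
Annualized real rate = 1.13978519^(1/3) − 1 = 4.4578% → 4.46%.

4.46%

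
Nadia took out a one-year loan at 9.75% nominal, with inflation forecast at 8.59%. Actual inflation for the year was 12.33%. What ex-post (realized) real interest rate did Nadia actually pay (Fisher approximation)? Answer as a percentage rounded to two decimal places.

-2.58%

Ex-post: 9.75% − 12.33% = -2.580%
So the realized real rate is -2.58%.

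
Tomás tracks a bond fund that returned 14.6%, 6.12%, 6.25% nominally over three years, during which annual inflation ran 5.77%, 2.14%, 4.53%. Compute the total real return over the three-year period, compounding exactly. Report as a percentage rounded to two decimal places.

Nominal growth factor = 1.1460 × 1.0612 × 1.0625 = 1.292144
Price-level growth factor = 1.0577 × 1.0214 × 1.0453 = 1.129274
Real growth factor = 1.292144 / 1.129274 = 1.144225
Total real return = 1.144225 − 1 → 14.42%.

14.42%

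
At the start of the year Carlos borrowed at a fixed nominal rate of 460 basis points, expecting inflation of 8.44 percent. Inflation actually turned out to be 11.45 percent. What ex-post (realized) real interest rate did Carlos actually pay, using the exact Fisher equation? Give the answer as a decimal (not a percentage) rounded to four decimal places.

-0.0615

Ex-post: (1 + 0.0460)/(1 + 0.1145) − 1 = -6.1463%
So the realized real rate is -0.0615.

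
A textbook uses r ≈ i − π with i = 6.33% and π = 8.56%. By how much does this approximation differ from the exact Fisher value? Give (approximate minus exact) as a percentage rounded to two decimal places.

Approximate: r ≈ 6.330% − 8.560% = -2.2300%
Exact: (1 + 0.0633)/(1 + 0.0856) − 1 = -2.0542%
Error = -2.2300% − (-2.0542%) = -0.1758% → -0.18%.

-0.18%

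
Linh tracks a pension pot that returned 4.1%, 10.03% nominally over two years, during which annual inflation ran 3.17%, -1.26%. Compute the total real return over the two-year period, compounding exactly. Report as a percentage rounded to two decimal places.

Compound the nominal returns: 1.0410 × 1.1003 = 1.145412.
Compound inflation: 1.0317 × 0.9874 = 1.018701.
Deflate: 1.145412 / 1.018701 = 1.124386.
Total real return = 1.124386 − 1 → 12.44%.

12.44%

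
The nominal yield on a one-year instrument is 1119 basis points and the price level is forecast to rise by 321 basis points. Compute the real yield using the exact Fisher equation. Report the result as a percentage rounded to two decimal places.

7.73%

By the Fisher equation, 1 + r = (1 + i)/(1 + π).
1 + r = 1.11190 / 1.03210 = 1.077318
r = 1.077318 − 1 = 7.7318%, i.e. 7.73%.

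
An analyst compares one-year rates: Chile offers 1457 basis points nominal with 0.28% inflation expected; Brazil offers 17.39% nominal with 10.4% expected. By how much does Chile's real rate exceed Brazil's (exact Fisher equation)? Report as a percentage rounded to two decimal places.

Chile: (1 + 0.1457)/(1 + 0.0028) − 1 = 14.2501%
Brazil: (1 + 0.1739)/(1 + 0.1040) − 1 = 6.3315%
Differential = 14.2501% − 6.3315% = 7.9186% → 7.92%.

7.92%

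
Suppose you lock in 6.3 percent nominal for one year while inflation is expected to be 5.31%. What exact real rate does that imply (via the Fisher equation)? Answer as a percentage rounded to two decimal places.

0.94%

By the Fisher equation, 1 + r = (1 + i)/(1 + π).
1 + r = 1.06300 / 1.05310 = 1.009401
r = 1.009401 − 1 = 0.9401%, i.e. 0.94%.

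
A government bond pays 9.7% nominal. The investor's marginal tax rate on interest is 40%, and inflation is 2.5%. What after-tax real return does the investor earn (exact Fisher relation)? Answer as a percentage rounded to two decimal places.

After-tax nominal return = 9.7% × (1 − 0.4) = 5.8200%.
1 + r = 1.05820 / 1.02500 = 1.032390
After-tax real rate = 1.032390 − 1 → 3.24%.

3.24%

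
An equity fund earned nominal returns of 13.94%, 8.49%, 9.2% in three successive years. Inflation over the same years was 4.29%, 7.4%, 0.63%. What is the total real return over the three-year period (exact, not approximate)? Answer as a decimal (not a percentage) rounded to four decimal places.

0.1976

Compound the nominal returns: 1.1394 × 1.0849 × 1.0920 = 1.349859.
Compound inflation: 1.0429 × 1.0740 × 1.0063 = 1.127131.
Deflate: 1.349859 / 1.127131 = 1.197606.
Total real return = 1.197606 − 1 → 0.1976.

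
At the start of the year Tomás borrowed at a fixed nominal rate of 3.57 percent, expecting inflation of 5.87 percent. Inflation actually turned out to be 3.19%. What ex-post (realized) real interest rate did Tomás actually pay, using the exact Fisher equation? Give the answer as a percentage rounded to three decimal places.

0.368%

Ex-post: (1 + 0.0357)/(1 + 0.0319) − 1 = 0.3683%
So the realized real rate is 0.368%.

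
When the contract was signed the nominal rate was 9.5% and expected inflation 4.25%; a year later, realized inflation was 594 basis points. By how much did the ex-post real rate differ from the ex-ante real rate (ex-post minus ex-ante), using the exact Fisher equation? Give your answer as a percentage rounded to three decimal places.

-1.676%

Ex-ante: (1 + 0.0950)/(1 + 0.0425) − 1 = 5.0360%
Ex-post: (1 + 0.0950)/(1 + 0.0594) − 1 = 3.3604%
Difference (ex-post − ex-ante) = -1.6756% → -1.676%.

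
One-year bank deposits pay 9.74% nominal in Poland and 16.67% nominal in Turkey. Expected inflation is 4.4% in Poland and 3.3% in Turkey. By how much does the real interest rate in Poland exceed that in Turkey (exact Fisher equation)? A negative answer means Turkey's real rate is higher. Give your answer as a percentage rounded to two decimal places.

-7.83%

Poland: (1 + 0.0974)/(1 + 0.0440) − 1 = 5.1149%
Turkey: (1 + 0.1667)/(1 + 0.0330) − 1 = 12.9429%
Differential = 5.1149% − 12.9429% = -7.8279% → -7.83%.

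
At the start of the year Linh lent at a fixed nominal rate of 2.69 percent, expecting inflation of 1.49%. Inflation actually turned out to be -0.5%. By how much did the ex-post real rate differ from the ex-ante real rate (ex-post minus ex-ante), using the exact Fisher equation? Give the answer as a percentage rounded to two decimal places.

Ex-ante: (1 + 0.0269)/(1 + 0.0149) − 1 = 1.1824%
Ex-post: (1 + 0.0269)/(1 − 0.0050) − 1 = 3.2060%
Difference (ex-post − ex-ante) = 2.0236% → 2.02%.

2.02%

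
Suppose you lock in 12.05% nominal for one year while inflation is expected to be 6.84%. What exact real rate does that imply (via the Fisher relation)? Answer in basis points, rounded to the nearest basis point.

488 basis points

By the Fisher relation, 1 + r = (1 + i)/(1 + π).
1 + r = 1.12050 / 1.06840 = 1.048765
r = 1.048765 − 1 = 4.8765%, i.e. 488 basis points.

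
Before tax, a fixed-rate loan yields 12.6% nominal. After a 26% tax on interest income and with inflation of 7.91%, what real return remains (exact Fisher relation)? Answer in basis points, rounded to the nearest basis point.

After-tax nominal return = 12.6% × (1 − 0.26) = 9.3240%.
1 + r = 1.09324 / 1.07910 = 1.013104
After-tax real rate = 1.013104 − 1 → 131 basis points.

131 basis points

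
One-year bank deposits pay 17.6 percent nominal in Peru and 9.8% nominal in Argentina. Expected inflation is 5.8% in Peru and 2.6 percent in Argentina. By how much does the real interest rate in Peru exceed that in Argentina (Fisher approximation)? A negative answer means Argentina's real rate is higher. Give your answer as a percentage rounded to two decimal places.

Peru: 17.6% − 5.8% = 11.800%
Argentina: 9.8% − 2.6% = 7.200%
Differential = 4.600% → 4.60%.

4.60%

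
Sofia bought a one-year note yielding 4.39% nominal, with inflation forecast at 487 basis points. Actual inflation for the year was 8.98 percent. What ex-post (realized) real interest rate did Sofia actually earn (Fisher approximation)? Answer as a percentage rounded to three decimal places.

-4.590%

Ex-post: 4.39% − 8.98% = -4.590%
So the realized real rate is -4.590%.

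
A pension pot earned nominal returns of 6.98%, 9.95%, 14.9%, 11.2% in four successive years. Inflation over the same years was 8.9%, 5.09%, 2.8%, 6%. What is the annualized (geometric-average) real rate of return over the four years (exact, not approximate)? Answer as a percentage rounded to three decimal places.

4.775%

Compound the nominal returns: 1.0698 × 1.0995 × 1.1490 × 1.1120 = 1.50287425.
Compound inflation: 1.0890 × 1.0509 × 1.0280 × 1.0600 = 1.24706259.
Deflate: 1.50287425 / 1.24706259 = 1.20513137.
Annualized real rate = 1.20513137^(1/4) − 1 = 4.7752% → 4.775%.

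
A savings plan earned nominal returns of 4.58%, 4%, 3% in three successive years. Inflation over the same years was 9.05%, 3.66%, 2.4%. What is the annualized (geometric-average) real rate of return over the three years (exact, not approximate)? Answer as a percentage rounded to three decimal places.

-1.085%

Nominal growth factor = 1.0458 × 1.0400 × 1.0300 = 1.12026096
Price-level growth factor = 1.0905 × 1.0366 × 1.0240 = 1.15754220
Real growth factor = 1.12026096 / 1.15754220 = 0.96779276
Annualized real rate = 0.96779276^(1/3) − 1 = -1.0853% → -1.085%.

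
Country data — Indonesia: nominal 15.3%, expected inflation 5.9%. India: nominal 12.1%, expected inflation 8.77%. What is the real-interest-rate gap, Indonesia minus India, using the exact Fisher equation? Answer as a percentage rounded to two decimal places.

5.81%

Indonesia: (1 + 0.1530)/(1 + 0.0590) − 1 = 8.8763%
India: (1 + 0.1210)/(1 + 0.0877) − 1 = 3.0615%
Differential = 8.8763% − 3.0615% = 5.8148% → 5.81%.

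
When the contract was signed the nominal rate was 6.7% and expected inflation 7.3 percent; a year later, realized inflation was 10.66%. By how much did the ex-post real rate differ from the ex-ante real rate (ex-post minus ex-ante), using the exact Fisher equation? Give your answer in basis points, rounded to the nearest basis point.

Ex-ante: (1 + 0.0670)/(1 + 0.0730) − 1 = -0.5592%
Ex-post: (1 + 0.0670)/(1 + 0.1066) − 1 = -3.5785%
Difference (ex-post − ex-ante) = -3.0193% → -302 basis points.

-302 basis points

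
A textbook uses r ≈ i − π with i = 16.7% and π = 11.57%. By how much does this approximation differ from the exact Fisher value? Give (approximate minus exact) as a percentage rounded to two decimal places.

Approximate: r ≈ 16.700% − 11.570% = 5.1300%
Exact: (1 + 0.1670)/(1 + 0.1157) − 1 = 4.5980%
Error = 5.1300% − 4.5980% = 0.5320% → 0.53%.

0.53%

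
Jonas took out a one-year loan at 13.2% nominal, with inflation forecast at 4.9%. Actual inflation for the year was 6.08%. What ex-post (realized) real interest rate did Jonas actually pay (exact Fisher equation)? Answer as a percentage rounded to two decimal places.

Ex-post: (1 + 0.1320)/(1 + 0.0608) − 1 = 6.7119%
So the realized real rate is 6.71%.

6.71%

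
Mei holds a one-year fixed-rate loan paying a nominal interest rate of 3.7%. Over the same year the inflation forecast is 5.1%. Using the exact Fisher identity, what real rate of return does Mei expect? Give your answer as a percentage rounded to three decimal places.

By the Fisher identity, 1 + r = (1 + i)/(1 + π).
1 + r = 1.03700 / 1.05100 = 0.986679
r = 0.986679 − 1 = -1.3321%, i.e. -1.332%.

-1.332%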